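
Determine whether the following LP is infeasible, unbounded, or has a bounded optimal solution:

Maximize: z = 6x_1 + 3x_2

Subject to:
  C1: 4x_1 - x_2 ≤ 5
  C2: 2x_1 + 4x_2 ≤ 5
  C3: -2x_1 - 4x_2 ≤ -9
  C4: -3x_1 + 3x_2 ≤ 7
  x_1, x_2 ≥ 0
C2 requires 2x_1 + 4x_2 ≤ 5, while C3 (-2x_1 - 4x_2 ≤ -9) is equivalent to 2x_1 + 4x_2 ≥ 9. Together they would need 9 ≤ 2x_1 + 4x_2 ≤ 5, which is impossible since 9 > 5. No point satisfies all constraints.

Infeasible: no point satisfies all constraints simultaneously.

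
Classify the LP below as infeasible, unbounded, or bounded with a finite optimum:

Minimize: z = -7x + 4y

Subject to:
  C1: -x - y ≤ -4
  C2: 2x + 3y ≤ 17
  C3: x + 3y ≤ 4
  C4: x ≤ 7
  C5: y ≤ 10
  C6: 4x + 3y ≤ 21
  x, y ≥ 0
The point (4, 0) satisfies every constraint, so the LP is feasible; the constraints give x ≤ 7 and y ≤ 10, which with x, y ≥ 0 keep the feasible region inside a bounded box. A feasible, bounded LP attains a finite optimum at a vertex.

Evaluating z = -7x + 4y at each vertex:
  (4, 0): z = -28

Feasible with finite optimum z* = -28 at (4, 0).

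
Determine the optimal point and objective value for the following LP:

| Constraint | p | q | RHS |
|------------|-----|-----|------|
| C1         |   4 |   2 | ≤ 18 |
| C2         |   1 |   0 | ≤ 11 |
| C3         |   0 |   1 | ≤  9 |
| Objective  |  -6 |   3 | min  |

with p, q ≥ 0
Each vertex is the intersection of two constraint boundaries that also satisfies all remaining constraints:
  p = 0 and q = 0 → (0, 0)
  4p + 2q = 18 and q = 0 → (4.5, 0)
  4p + 2q = 18 and q = 9 → (0, 9)

Evaluating z = -6p + 3q at each vertex:
  (0, 0): z = 0
  (4.5, 0): z = -27
  (0, 9): z = 27

The minimum is at (4.5, 0) with z = -27.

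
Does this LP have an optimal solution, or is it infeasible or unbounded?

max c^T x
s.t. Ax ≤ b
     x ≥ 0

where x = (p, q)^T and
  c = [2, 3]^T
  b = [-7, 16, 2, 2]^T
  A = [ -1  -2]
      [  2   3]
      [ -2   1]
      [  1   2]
One constraint requires p + 2q ≤ 2, while the constraint -p - 2q ≤ -7 is equivalent to p + 2q ≥ 7. Together they would need 7 ≤ p + 2q ≤ 2, which is impossible since 7 > 2. No point satisfies all constraints.

Infeasible: no point satisfies all constraints simultaneously.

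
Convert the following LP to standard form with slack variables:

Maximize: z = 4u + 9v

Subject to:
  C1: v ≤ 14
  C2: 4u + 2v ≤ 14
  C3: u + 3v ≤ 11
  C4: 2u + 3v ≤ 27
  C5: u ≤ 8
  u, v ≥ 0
max z = 4u + 9v

s.t.
  v + s1 = 14
  4u + 2v + s2 = 14
  u + 3v + s3 = 11
  2u + 3v + s4 = 27
  u + s5 = 8
  u, v, s1, s2, s3, s4, s5 ≥ 0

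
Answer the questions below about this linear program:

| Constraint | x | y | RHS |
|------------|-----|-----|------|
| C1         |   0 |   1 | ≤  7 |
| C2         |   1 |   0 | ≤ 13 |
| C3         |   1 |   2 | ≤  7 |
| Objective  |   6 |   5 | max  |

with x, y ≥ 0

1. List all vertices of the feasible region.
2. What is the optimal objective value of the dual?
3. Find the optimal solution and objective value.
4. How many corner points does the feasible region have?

1. (0, 0), (7, 0), (0, 3.5)
2. 42 (by strong duality, equal to the primal optimum)
3. x = 7, y = 0, z = 42
4. 3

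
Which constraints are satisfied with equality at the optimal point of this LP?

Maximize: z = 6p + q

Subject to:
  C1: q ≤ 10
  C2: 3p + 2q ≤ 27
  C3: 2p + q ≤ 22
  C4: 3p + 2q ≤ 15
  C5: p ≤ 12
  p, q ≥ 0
Optimal: p = 5, q = 0
Slack at optimum:
  C1: slack = 10
  C2: slack = 12
  C3: slack = 12
  C4: slack = 0 (binding)
  C5: slack = 7
  p ≥ 0: p = 5
  q ≥ 0: q = 0 (binding)
Binding constraints: C4, q ≥ 0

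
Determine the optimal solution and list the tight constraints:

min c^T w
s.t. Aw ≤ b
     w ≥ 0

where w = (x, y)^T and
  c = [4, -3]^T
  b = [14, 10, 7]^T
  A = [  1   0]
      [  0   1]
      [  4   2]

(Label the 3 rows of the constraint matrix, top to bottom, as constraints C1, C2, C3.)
Optimal: x = 0, y = 3.5
Slack at optimum:
  C1: slack = 14
  C2: slack = 6.5
  C3: slack = 0 (binding)
  x ≥ 0: x = 0 (binding)
  y ≥ 0: y = 3.5
Binding constraints: C3, x ≥ 0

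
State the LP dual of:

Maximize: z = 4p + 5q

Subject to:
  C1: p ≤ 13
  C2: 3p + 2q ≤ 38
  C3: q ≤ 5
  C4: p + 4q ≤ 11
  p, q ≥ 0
Minimize: z = 13y1 + 38y2 + 5y3 + 11y4

Subject to:
  C1: -y1 - 3y2 - y4 ≤ -4
  C2: -2y2 - y3 - 4y4 ≤ -5
  y1, y2, y3, y4 ≥ 0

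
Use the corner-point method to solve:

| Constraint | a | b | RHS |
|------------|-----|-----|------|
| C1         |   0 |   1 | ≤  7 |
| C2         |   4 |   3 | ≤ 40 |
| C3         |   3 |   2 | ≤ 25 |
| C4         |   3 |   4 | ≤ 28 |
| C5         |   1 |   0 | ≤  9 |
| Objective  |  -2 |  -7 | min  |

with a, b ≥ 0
a = 0, b = 7, z = -49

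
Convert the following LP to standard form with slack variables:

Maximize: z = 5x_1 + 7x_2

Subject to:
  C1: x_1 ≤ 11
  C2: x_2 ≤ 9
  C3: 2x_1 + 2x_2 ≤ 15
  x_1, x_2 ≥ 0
max z = 5x_1 + 7x_2

s.t.
  x_1 + s1 = 11
  x_2 + s2 = 9
  2x_1 + 2x_2 + s3 = 15
  x_1, x_2, s1, s2, s3 ≥ 0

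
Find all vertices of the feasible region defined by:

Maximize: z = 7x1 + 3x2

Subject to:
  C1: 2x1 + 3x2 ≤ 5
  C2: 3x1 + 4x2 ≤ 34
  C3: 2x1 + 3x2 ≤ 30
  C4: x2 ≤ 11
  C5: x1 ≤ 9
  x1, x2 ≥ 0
Each vertex is the intersection of two constraint boundaries that also satisfies all remaining constraints:
  x1 = 0 and x2 = 0 → (0, 0)
  2x1 + 3x2 = 5 and x2 = 0 → (2.5, 0)
  2x1 + 3x2 = 5 and x1 = 0 → (0, 1.667)

Vertices: (0, 0), (2.5, 0), (0, 1.667)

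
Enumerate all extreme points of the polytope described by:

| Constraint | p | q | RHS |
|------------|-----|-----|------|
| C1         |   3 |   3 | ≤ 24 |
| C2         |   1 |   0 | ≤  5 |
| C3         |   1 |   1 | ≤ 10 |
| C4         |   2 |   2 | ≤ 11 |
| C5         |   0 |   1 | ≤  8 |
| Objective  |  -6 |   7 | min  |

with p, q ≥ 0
Each vertex is the intersection of two constraint boundaries that also satisfies all remaining constraints:
  p = 0 and q = 0 → (0, 0)
  p = 5 and q = 0 → (5, 0)
  p = 5 and 2p + 2q = 11 → (5, 0.5)
  2p + 2q = 11 and p = 0 → (0, 5.5)

Vertices: (0, 0), (5, 0), (5, 0.5), (0, 5.5)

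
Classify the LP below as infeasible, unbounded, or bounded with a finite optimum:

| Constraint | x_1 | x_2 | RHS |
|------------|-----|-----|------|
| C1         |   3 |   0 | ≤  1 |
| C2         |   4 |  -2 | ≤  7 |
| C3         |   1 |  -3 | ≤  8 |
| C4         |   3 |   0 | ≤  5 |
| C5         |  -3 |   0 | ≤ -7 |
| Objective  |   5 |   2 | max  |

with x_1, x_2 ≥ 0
C1 requires 3x_1 ≤ 1, while C5 (-3x_1 ≤ -7) is equivalent to 3x_1 ≥ 7. Together they would need 7 ≤ 3x_1 ≤ 1, which is impossible since 7 > 1. No point satisfies all constraints.

The feasible region is empty; the LP is infeasible.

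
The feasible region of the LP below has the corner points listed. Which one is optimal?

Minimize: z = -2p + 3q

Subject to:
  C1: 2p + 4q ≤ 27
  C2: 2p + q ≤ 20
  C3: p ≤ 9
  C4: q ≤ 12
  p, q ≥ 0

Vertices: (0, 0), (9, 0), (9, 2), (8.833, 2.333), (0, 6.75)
Evaluating z = -2p + 3q at each vertex:
  (0, 0): z = 0
  (9, 0): z = -18
  (9, 2): z = -12
  (8.833, 2.333): z = -10.67
  (0, 6.75): z = 20.25

The smallest value is z = -18, attained at (9, 0).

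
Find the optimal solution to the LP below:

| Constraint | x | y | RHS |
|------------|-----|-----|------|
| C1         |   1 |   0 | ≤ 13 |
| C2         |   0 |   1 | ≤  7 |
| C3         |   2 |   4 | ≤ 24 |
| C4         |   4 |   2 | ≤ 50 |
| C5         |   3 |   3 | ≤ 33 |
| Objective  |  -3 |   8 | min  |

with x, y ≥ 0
Each vertex is the intersection of two constraint boundaries that also satisfies all remaining constraints:
  x = 0 and y = 0 → (0, 0)
  3x + 3y = 33 and y = 0 → (11, 0)
  2x + 4y = 24 and 3x + 3y = 33 → (10, 1)
  2x + 4y = 24 and x = 0 → (0, 6)

Evaluating z = -3x + 8y at each vertex:
  (0, 0): z = 0
  (11, 0): z = -33
  (10, 1): z = -22
  (0, 6): z = 48

The minimum is at (11, 0) with z = -33.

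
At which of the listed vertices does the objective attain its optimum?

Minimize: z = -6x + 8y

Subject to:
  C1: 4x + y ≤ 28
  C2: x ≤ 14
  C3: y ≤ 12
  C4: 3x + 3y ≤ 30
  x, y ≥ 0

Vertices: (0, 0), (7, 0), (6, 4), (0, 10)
Evaluating z = -6x + 8y at each vertex:
  (0, 0): z = 0
  (7, 0): z = -42
  (6, 4): z = -4
  (0, 10): z = 80

The smallest value is z = -42, attained at (7, 0).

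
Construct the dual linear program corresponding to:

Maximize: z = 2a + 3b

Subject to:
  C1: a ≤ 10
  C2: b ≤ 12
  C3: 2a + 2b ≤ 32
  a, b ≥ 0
Minimize: z = 10y1 + 12y2 + 32y3

Subject to:
  C1: -y1 - 2y3 ≤ -2
  C2: -y2 - 2y3 ≤ -3
  y1, y2, y3 ≥ 0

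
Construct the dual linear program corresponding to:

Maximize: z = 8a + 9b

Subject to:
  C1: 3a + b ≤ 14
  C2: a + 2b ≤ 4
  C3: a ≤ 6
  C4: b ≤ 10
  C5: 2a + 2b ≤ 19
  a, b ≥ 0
Minimize: z = 14y1 + 4y2 + 6y3 + 10y4 + 19y5

Subject to:
  C1: -3y1 - y2 - y3 - 2y5 ≤ -8
  C2: -y1 - 2y2 - y4 - 2y5 ≤ -9
  y1, y2, y3, y4, y5 ≥ 0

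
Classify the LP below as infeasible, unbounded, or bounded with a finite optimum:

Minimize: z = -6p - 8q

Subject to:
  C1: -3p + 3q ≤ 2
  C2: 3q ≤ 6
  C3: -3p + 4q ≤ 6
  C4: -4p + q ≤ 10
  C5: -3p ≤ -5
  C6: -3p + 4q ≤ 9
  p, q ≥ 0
Feasible point: (2, 0) satisfies every constraint, so the LP is feasible.
Direction d = (1, 0): for each constraint row a, a·d ≤ 0 —
  (-3)(1) + (3)(0) = -3 ≤ 0
  (0)(1) + (3)(0) = 0 ≤ 0
  (-3)(1) + (4)(0) = -3 ≤ 0
  (-4)(1) + (1)(0) = -4 ≤ 0
  (-3)(1) + (0)(0) = -3 ≤ 0
  (-3)(1) + (4)(0) = -3 ≤ 0
and d ≥ 0, so (2, 0) + t·d stays feasible for every t ≥ 0. Along this ray z = -6p - 8q changes by -6 per unit t, so z → −∞.

Unbounded: there is a feasible ray along which z → −∞.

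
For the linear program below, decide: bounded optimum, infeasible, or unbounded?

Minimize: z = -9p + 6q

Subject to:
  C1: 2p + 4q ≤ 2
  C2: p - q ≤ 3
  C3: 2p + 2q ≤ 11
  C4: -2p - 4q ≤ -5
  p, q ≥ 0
C1 requires 2p + 4q ≤ 2, while C4 (-2p - 4q ≤ -5) is equivalent to 2p + 4q ≥ 5. Together they would need 5 ≤ 2p + 4q ≤ 2, which is impossible since 5 > 2. No point satisfies all constraints.

The feasible region is empty; the LP is infeasible.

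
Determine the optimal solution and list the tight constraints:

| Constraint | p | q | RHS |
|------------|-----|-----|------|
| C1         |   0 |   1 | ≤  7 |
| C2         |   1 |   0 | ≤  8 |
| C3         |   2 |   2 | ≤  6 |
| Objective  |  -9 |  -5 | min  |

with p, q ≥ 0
Optimal: p = 3, q = 0
Slack at optimum:
  C1: slack = 7
  C2: slack = 5
  C3: slack = 0 (binding)
  p ≥ 0: p = 3
  q ≥ 0: q = 0 (binding)
Binding constraints: C3, q ≥ 0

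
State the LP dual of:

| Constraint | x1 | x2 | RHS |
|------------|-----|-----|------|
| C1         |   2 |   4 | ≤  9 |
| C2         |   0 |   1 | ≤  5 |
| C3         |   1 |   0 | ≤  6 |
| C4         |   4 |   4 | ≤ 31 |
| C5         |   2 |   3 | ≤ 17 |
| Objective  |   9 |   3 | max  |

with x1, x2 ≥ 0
Minimize: z = 9y1 + 5y2 + 6y3 + 31y4 + 17y5

Subject to:
  C1: -2y1 - y3 - 4y4 - 2y5 ≤ -9
  C2: -4y1 - y2 - 4y4 - 3y5 ≤ -3
  y1, y2, y3, y4, y5 ≥ 0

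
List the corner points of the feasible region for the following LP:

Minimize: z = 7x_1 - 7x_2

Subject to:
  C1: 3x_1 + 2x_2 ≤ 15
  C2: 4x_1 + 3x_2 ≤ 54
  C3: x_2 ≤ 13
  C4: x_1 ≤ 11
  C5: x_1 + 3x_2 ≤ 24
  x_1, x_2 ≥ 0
Each vertex is the intersection of two constraint boundaries that also satisfies all remaining constraints:
  x_1 = 0 and x_2 = 0 → (0, 0)
  3x_1 + 2x_2 = 15 and x_2 = 0 → (5, 0)
  3x_1 + 2x_2 = 15 and x_1 = 0 → (0, 7.5)

Vertices: (0, 0), (5, 0), (0, 7.5)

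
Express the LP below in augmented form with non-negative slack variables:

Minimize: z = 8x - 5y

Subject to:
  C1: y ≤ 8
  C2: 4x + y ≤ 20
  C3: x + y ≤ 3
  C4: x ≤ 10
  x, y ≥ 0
min z = 8x - 5y

s.t.
  y + s1 = 8
  4x + y + s2 = 20
  x + y + s3 = 3
  x + s4 = 10
  x, y, s1, s2, s3, s4 ≥ 0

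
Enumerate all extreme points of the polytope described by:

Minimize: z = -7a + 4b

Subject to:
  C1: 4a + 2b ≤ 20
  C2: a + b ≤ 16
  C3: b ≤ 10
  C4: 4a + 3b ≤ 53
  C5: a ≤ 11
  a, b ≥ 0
Each vertex is the intersection of two constraint boundaries that also satisfies all remaining constraints:
  a = 0 and b = 0 → (0, 0)
  4a + 2b = 20 and b = 0 → (5, 0)
  4a + 2b = 20 and b = 10 → (0, 10)

Vertices: (0, 0), (5, 0), (0, 10)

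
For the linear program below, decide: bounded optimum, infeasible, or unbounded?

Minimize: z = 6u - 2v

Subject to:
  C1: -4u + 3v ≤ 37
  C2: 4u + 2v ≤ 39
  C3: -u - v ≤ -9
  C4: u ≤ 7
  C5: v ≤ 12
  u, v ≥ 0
The point (0, 12) satisfies every constraint, so the LP is feasible; the constraints give u ≤ 7 and v ≤ 12, which with u, v ≥ 0 keep the feasible region inside a bounded box. A feasible, bounded LP attains a finite optimum at a vertex.

Feasible with finite optimum z* = -24 at (0, 12).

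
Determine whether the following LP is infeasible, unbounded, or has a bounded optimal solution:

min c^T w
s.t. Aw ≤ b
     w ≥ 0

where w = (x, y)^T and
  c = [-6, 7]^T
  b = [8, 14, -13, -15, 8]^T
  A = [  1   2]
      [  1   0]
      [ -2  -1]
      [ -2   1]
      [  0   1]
The point (8, 0) satisfies every constraint, so the LP is feasible; the constraints give x ≤ 14 and y ≤ 8, which with x, y ≥ 0 keep the feasible region inside a bounded box. A feasible, bounded LP attains a finite optimum at a vertex.

Evaluating z = -6x + 7y at each vertex:
  (7.5, 0): z = -45
  (8, 0): z = -48
  (7.6, 0.2): z = -44.2

Bounded optimum: z* = -48 at (8, 0).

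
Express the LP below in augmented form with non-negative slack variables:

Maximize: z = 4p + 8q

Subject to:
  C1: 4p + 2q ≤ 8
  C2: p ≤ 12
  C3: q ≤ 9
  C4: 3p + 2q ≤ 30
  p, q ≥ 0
max z = 4p + 8q

s.t.
  4p + 2q + s1 = 8
  p + s2 = 12
  q + s3 = 9
  3p + 2q + s4 = 30
  p, q, s1, s2, s3, s4 ≥ 0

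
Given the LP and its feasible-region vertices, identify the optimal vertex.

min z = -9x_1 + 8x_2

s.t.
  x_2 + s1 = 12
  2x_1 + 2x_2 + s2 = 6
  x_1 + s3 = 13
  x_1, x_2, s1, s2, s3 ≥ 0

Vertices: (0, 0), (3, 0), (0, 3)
(3, 0) with z = -27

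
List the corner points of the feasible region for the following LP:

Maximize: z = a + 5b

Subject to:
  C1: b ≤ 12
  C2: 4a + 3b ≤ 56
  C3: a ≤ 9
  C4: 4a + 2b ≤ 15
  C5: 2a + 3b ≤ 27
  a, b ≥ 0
Each vertex is the intersection of two constraint boundaries that also satisfies all remaining constraints:
  a = 0 and b = 0 → (0, 0)
  4a + 2b = 15 and b = 0 → (3.75, 0)
  4a + 2b = 15 and a = 0 → (0, 7.5)

Vertices: (0, 0), (3.75, 0), (0, 7.5)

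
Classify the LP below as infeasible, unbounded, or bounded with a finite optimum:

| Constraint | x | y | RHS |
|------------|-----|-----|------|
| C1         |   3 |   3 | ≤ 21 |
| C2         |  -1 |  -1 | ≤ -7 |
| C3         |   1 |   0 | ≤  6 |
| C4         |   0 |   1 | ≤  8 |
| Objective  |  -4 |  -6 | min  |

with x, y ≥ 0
The point (0, 7) satisfies every constraint, so the LP is feasible; the constraints give x ≤ 6 and y ≤ 8, which with x, y ≥ 0 keep the feasible region inside a bounded box. A feasible, bounded LP attains a finite optimum at a vertex.

Evaluating z = -4x - 6y at each vertex:
  (6, 1): z = -30
  (0, 7): z = -42

The LP has an optimal solution: (0, 7) with z = -42.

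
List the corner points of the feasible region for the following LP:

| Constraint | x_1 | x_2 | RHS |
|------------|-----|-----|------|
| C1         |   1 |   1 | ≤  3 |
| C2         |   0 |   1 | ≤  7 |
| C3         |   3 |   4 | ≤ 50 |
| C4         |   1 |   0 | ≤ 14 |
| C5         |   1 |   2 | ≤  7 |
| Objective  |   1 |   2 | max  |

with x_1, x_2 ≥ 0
Each vertex is the intersection of two constraint boundaries that also satisfies all remaining constraints:
  x_1 = 0 and x_2 = 0 → (0, 0)
  x_1 + x_2 = 3 and x_2 = 0 → (3, 0)
  x_1 + x_2 = 3 and x_1 = 0 → (0, 3)

Vertices: (0, 0), (3, 0), (0, 3)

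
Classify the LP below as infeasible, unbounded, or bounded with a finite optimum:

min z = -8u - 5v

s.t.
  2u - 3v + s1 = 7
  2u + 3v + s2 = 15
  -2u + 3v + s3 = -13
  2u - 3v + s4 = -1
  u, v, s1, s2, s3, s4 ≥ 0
The row 2u - 3v + s1 = 7 with s1 ≥ 0 requires 2u - 3v ≤ 7, while the row -2u + 3v + s3 = -13 with s3 ≥ 0 is equivalent to 2u - 3v ≥ 13. Together they would need 13 ≤ 2u - 3v ≤ 7, which is impossible since 13 > 7. No point satisfies all constraints.

Infeasible — the constraint set is empty.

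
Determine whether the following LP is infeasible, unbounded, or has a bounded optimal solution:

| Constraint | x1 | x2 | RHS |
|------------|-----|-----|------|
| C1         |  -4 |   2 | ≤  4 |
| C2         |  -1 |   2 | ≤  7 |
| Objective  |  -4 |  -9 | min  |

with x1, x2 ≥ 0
Feasible point: (0, 0) satisfies every constraint, so the LP is feasible.
Direction d = (1, 0): for each constraint row a, a·d ≤ 0 —
  (-4)(1) + (2)(0) = -4 ≤ 0
  (-1)(1) + (2)(0) = -1 ≤ 0
and d ≥ 0, so (0, 0) + t·d stays feasible for every t ≥ 0. Along this ray z = -4x1 - 9x2 changes by -4 per unit t, so z → −∞.

The LP is unbounded; z can be made arbitrarily small.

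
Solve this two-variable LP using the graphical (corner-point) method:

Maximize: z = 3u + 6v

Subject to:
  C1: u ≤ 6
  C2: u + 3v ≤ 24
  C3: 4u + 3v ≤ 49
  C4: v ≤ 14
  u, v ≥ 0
u = 6, v = 6, z = 54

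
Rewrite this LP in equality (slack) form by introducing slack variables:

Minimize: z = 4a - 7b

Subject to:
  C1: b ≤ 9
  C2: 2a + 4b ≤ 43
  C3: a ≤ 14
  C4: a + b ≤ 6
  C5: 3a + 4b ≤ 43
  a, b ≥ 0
min z = 4a - 7b

s.t.
  b + s1 = 9
  2a + 4b + s2 = 43
  a + s3 = 14
  a + b + s4 = 6
  3a + 4b + s5 = 43
  a, b, s1, s2, s3, s4, s5 ≥ 0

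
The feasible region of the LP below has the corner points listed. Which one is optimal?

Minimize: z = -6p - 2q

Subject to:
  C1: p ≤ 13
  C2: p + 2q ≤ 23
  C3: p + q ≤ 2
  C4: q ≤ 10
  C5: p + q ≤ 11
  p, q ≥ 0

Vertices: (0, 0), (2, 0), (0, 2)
Evaluating z = -6p - 2q at each vertex:
  (0, 0): z = 0
  (2, 0): z = -12
  (0, 2): z = -4

The smallest value is z = -12, attained at (2, 0).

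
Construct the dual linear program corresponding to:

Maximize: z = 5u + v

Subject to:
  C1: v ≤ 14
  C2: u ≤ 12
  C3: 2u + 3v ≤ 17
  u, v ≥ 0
Minimize: z = 14y1 + 12y2 + 17y3

Subject to:
  C1: -y2 - 2y3 ≤ -5
  C2: -y1 - 3y3 ≤ -1
  y1, y2, y3 ≥ 0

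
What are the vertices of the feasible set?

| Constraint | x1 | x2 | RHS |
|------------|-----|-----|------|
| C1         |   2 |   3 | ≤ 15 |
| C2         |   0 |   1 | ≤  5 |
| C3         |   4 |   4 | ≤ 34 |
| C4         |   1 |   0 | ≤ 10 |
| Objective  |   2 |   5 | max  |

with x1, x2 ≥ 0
Each vertex is the intersection of two constraint boundaries that also satisfies all remaining constraints:
  x1 = 0 and x2 = 0 → (0, 0)
  2x1 + 3x2 = 15 and x2 = 0 → (7.5, 0)
  2x1 + 3x2 = 15 and x2 = 5 → (0, 5)

Vertices: (0, 0), (7.5, 0), (0, 5)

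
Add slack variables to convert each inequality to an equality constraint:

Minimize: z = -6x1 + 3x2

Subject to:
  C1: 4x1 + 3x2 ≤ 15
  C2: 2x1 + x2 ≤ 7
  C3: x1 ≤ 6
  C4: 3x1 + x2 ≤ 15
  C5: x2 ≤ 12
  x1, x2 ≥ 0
min z = -6x1 + 3x2

s.t.
  4x1 + 3x2 + s1 = 15
  2x1 + x2 + s2 = 7
  x1 + s3 = 6
  3x1 + x2 + s4 = 15
  x2 + s5 = 12
  x1, x2, s1, s2, s3, s4, s5 ≥ 0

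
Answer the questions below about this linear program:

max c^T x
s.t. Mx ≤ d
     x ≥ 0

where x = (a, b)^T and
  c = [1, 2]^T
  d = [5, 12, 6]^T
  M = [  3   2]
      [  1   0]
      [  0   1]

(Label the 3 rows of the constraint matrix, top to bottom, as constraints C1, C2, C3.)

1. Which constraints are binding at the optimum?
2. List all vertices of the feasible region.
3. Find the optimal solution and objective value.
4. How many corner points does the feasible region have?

1. C1, a ≥ 0
2. (0, 0), (1.667, 0), (0, 2.5)
3. a = 0, b = 2.5, z = 5
4. 3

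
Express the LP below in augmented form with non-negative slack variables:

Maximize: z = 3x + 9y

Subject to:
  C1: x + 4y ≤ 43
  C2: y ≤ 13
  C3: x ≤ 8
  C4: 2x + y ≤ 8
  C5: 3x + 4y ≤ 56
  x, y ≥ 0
max z = 3x + 9y

s.t.
  x + 4y + s1 = 43
  y + s2 = 13
  x + s3 = 8
  2x + y + s4 = 8
  3x + 4y + s5 = 56
  x, y, s1, s2, s3, s4, s5 ≥ 0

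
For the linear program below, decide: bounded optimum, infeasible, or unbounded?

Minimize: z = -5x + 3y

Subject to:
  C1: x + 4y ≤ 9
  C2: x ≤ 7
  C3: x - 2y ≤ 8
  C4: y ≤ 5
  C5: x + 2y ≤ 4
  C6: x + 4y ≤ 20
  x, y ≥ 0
The point (4, 0) satisfies every constraint, so the LP is feasible; the constraints give x ≤ 7 and y ≤ 5, which with x, y ≥ 0 keep the feasible region inside a bounded box. A feasible, bounded LP attains a finite optimum at a vertex.

Evaluating z = -5x + 3y at each vertex:
  (0, 0): z = 0
  (4, 0): z = -20
  (0, 2): z = 6

Feasible with finite optimum z* = -20 at (4, 0).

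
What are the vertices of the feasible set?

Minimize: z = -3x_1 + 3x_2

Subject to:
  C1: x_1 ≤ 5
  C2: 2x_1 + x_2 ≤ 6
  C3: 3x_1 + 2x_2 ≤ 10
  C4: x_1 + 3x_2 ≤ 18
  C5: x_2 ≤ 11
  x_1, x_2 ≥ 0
Each vertex is the intersection of two constraint boundaries that also satisfies all remaining constraints:
  x_1 = 0 and x_2 = 0 → (0, 0)
  2x_1 + x_2 = 6 and x_2 = 0 → (3, 0)
  2x_1 + x_2 = 6 and 3x_1 + 2x_2 = 10 → (2, 2)
  3x_1 + 2x_2 = 10 and x_1 = 0 → (0, 5)

Vertices: (0, 0), (3, 0), (2, 2), (0, 5)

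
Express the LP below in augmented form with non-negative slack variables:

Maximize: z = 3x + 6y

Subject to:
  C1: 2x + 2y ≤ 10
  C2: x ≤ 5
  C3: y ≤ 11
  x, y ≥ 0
max z = 3x + 6y

s.t.
  2x + 2y + s1 = 10
  x + s2 = 5
  y + s3 = 11
  x, y, s1, s2, s3 ≥ 0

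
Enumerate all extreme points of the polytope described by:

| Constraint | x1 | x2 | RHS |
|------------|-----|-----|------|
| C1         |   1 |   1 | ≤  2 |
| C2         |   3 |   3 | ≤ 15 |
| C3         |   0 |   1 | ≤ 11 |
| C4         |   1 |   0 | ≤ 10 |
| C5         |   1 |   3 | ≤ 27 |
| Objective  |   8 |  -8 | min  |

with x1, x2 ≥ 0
Each vertex is the intersection of two constraint boundaries that also satisfies all remaining constraints:
  x1 = 0 and x2 = 0 → (0, 0)
  x1 + x2 = 2 and x2 = 0 → (2, 0)
  x1 + x2 = 2 and x1 = 0 → (0, 2)

Vertices: (0, 0), (2, 0), (0, 2)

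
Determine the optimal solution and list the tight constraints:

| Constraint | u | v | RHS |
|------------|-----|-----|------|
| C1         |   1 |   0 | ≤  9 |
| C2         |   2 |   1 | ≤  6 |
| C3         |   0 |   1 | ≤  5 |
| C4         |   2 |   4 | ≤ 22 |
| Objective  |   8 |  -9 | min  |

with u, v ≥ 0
Optimal: u = 0, v = 5
Slack at optimum:
  C1: slack = 9
  C2: slack = 1
  C3: slack = 0 (binding)
  C4: slack = 2
  u ≥ 0: u = 0 (binding)
  v ≥ 0: v = 5
Binding constraints: C3, u ≥ 0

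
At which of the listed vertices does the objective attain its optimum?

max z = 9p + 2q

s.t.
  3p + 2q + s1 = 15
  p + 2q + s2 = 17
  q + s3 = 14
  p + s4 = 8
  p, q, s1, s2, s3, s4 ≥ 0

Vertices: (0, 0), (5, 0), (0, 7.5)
(5, 0) with z = 45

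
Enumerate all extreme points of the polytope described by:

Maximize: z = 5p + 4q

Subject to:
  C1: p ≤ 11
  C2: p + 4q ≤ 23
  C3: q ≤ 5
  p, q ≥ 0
Each vertex is the intersection of two constraint boundaries that also satisfies all remaining constraints:
  p = 0 and q = 0 → (0, 0)
  p = 11 and q = 0 → (11, 0)
  p = 11 and p + 4q = 23 → (11, 3)
  p + 4q = 23 and q = 5 → (3, 5)
  q = 5 and p = 0 → (0, 5)

Vertices: (0, 0), (11, 0), (11, 3), (3, 5), (0, 5)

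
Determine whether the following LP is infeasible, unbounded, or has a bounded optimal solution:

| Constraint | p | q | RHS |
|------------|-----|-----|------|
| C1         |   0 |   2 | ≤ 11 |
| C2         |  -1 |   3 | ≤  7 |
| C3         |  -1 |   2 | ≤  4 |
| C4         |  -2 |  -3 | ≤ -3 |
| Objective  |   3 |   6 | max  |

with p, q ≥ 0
Feasible point: (0, 1) satisfies every constraint, so the LP is feasible.
Direction d = (1, 0): for each constraint row a, a·d ≤ 0 —
  (0)(1) + (2)(0) = 0 ≤ 0
  (-1)(1) + (3)(0) = -1 ≤ 0
  (-1)(1) + (2)(0) = -1 ≤ 0
  (-2)(1) + (-3)(0) = -2 ≤ 0
and d ≥ 0, so (0, 1) + t·d stays feasible for every t ≥ 0. Along this ray z = 3p + 6q changes by 3 per unit t, so z → +∞.

Unbounded — the objective can increase without bound over the feasible region.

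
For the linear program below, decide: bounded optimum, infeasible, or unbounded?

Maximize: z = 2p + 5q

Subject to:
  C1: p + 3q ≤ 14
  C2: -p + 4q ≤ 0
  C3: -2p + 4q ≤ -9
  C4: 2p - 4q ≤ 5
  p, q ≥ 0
C4 requires 2p - 4q ≤ 5, while C3 (-2p + 4q ≤ -9) is equivalent to 2p - 4q ≥ 9. Together they would need 9 ≤ 2p - 4q ≤ 5, which is impossible since 9 > 5. No point satisfies all constraints.

The feasible region is empty; the LP is infeasible.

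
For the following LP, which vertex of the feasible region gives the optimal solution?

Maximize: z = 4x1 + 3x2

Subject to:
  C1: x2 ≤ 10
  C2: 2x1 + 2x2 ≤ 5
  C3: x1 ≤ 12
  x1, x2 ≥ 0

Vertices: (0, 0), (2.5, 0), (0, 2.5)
(2.5, 0) with z = 10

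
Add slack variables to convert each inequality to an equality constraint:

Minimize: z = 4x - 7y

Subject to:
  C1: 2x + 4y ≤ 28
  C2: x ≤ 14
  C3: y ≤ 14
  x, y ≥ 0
min z = 4x - 7y

s.t.
  2x + 4y + s1 = 28
  x + s2 = 14
  y + s3 = 14
  x, y, s1, s2, s3 ≥ 0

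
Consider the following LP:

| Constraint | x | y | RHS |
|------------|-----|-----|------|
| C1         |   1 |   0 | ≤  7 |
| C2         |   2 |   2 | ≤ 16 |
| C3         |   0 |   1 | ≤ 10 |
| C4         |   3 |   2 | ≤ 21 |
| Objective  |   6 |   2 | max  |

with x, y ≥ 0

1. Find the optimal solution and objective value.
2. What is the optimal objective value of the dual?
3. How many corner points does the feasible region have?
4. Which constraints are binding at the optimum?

1. x = 7, y = 0, z = 42
2. 42 (by strong duality, equal to the primal optimum)
3. 4
4. C1, C4, y ≥ 0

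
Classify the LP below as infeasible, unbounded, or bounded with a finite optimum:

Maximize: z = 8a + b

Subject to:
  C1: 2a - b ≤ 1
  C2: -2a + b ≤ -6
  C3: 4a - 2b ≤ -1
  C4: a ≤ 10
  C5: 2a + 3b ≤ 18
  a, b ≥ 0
C1 requires 2a - b ≤ 1, while C2 (-2a + b ≤ -6) is equivalent to 2a - b ≥ 6. Together they would need 6 ≤ 2a - b ≤ 1, which is impossible since 6 > 1. No point satisfies all constraints.

The feasible region is empty; the LP is infeasible.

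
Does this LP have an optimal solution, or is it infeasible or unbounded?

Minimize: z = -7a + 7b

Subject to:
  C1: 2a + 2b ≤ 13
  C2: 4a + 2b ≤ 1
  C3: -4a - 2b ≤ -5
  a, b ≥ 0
C2 requires 4a + 2b ≤ 1, while C3 (-4a - 2b ≤ -5) is equivalent to 4a + 2b ≥ 5. Together they would need 5 ≤ 4a + 2b ≤ 1, which is impossible since 5 > 1. No point satisfies all constraints.

The feasible region is empty; the LP is infeasible.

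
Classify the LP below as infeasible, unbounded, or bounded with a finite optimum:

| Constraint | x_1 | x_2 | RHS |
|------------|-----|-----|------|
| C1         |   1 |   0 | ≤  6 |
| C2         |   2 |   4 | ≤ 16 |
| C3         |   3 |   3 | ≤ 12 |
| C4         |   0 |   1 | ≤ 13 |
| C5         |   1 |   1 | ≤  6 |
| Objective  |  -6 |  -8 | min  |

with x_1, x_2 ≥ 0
The point (0, 4) satisfies every constraint, so the LP is feasible; the constraints give x_1 ≤ 6 and x_2 ≤ 13, which with x_1, x_2 ≥ 0 keep the feasible region inside a bounded box. A feasible, bounded LP attains a finite optimum at a vertex.

The LP has an optimal solution: (0, 4) with z = -32.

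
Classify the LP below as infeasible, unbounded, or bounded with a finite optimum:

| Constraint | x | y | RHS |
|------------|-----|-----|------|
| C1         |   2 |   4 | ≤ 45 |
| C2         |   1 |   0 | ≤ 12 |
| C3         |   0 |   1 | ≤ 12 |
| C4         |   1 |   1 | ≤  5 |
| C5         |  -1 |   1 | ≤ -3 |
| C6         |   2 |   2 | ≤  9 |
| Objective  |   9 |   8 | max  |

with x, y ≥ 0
The point (4.5, 0) satisfies every constraint, so the LP is feasible; the constraints give x ≤ 12 and y ≤ 12, which with x, y ≥ 0 keep the feasible region inside a bounded box. A feasible, bounded LP attains a finite optimum at a vertex.

Evaluating z = 9x + 8y at each vertex:
  (3, 0): z = 27
  (4.5, 0): z = 40.5
  (3.75, 0.75): z = 39.75

Feasible with finite optimum z* = 40.5 at (4.5, 0).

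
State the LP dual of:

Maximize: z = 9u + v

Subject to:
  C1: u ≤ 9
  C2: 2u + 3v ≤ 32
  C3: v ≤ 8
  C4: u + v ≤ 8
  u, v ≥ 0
Minimize: z = 9y1 + 32y2 + 8y3 + 8y4

Subject to:
  C1: -y1 - 2y2 - y4 ≤ -9
  C2: -3y2 - y3 - y4 ≤ -1
  y1, y2, y3, y4 ≥ 0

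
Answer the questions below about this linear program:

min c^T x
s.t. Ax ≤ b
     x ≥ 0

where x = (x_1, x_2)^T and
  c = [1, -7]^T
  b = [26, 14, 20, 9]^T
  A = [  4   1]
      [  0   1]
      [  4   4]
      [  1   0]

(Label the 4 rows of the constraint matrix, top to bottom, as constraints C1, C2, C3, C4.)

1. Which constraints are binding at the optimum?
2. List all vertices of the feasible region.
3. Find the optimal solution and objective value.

1. C3, x_1 ≥ 0
2. (0, 0), (5, 0), (0, 5)
3. x_1 = 0, x_2 = 5, z = -35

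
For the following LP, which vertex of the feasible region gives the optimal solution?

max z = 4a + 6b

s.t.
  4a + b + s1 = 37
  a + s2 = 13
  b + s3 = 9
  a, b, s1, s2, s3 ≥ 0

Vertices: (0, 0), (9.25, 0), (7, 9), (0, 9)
Evaluating z = 4a + 6b at each vertex:
  (0, 0): z = 0
  (9.25, 0): z = 37
  (7, 9): z = 82
  (0, 9): z = 54

The largest value is z = 82, attained at (7, 9).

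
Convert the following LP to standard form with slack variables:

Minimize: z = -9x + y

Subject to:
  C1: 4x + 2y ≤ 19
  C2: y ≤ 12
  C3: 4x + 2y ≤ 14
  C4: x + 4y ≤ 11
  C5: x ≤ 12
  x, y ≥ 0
min z = -9x + y

s.t.
  4x + 2y + s1 = 19
  y + s2 = 12
  4x + 2y + s3 = 14
  x + 4y + s4 = 11
  x + s5 = 12
  x, y, s1, s2, s3, s4, s5 ≥ 0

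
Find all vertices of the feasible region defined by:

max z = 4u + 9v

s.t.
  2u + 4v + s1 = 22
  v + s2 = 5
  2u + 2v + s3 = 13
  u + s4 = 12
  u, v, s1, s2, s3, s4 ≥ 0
Each vertex is the intersection of two constraint boundaries that also satisfies all remaining constraints:
  u = 0 and v = 0 → (0, 0)
  2u + 2v = 13 and v = 0 → (6.5, 0)
  2u + 4v = 22 and 2u + 2v = 13 → (2, 4.5)
  2u + 4v = 22 and v = 5 → (1, 5)
  v = 5 and u = 0 → (0, 5)

Vertices: (0, 0), (6.5, 0), (2, 4.5), (1, 5), (0, 5)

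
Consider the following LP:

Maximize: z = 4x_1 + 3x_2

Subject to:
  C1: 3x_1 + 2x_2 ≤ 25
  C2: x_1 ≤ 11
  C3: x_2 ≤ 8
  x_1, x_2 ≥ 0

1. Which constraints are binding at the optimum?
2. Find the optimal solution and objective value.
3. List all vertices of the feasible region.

1. C1, C3
2. x_1 = 3, x_2 = 8, z = 36
3. (0, 0), (8.333, 0), (3, 8), (0, 8)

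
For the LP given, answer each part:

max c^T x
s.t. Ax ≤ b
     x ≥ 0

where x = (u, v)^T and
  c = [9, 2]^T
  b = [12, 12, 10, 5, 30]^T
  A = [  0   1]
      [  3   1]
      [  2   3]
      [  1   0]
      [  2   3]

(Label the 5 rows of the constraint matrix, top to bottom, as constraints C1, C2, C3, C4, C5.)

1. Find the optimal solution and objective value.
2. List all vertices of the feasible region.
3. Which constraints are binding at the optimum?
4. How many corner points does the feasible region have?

1. u = 4, v = 0, z = 36
2. (0, 0), (4, 0), (3.714, 0.8571), (0, 3.333)
3. C2, v ≥ 0
4. 4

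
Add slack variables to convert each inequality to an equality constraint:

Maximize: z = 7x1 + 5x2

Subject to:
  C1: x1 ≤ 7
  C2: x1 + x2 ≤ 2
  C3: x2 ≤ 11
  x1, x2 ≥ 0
max z = 7x1 + 5x2

s.t.
  x1 + s1 = 7
  x1 + x2 + s2 = 2
  x2 + s3 = 11
  x1, x2, s1, s2, s3 ≥ 0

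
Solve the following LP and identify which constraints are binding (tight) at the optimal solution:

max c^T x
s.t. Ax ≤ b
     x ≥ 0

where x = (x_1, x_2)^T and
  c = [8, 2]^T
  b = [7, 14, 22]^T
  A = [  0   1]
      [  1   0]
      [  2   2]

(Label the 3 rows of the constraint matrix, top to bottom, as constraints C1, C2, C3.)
Optimal: x_1 = 11, x_2 = 0
Slack at optimum:
  C1: slack = 7
  C2: slack = 3
  C3: slack = 0 (binding)
  x_1 ≥ 0: x_1 = 11
  x_2 ≥ 0: x_2 = 0 (binding)
Binding constraints: C3, x_2 ≥ 0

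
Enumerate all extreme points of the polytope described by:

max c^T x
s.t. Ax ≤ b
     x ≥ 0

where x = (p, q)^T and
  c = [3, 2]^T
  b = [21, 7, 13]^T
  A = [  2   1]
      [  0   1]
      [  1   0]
Each vertex is the intersection of two constraint boundaries that also satisfies all remaining constraints:
  p = 0 and q = 0 → (0, 0)
  2p + q = 21 and q = 0 → (10.5, 0)
  2p + q = 21 and q = 7 → (7, 7)
  q = 7 and p = 0 → (0, 7)

Vertices: (0, 0), (10.5, 0), (7, 7), (0, 7)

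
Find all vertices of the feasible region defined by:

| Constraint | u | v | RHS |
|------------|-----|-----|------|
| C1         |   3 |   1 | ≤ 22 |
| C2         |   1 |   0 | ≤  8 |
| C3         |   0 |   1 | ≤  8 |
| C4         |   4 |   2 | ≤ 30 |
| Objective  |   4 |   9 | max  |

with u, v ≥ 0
Each vertex is the intersection of two constraint boundaries that also satisfies all remaining constraints:
  u = 0 and v = 0 → (0, 0)
  3u + v = 22 and v = 0 → (7.333, 0)
  3u + v = 22 and 4u + 2v = 30 → (7, 1)
  v = 8 and 4u + 2v = 30 → (3.5, 8)
  v = 8 and u = 0 → (0, 8)

Vertices: (0, 0), (7.333, 0), (7, 1), (3.5, 8), (0, 8)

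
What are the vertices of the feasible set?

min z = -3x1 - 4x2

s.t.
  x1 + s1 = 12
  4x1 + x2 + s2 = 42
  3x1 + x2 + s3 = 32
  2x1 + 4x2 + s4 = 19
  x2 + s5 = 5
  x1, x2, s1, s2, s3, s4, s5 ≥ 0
Each vertex is the intersection of two constraint boundaries that also satisfies all remaining constraints:
  x1 = 0 and x2 = 0 → (0, 0)
  2x1 + 4x2 = 19 and x2 = 0 → (9.5, 0)
  2x1 + 4x2 = 19 and x1 = 0 → (0, 4.75)

Vertices: (0, 0), (9.5, 0), (0, 4.75)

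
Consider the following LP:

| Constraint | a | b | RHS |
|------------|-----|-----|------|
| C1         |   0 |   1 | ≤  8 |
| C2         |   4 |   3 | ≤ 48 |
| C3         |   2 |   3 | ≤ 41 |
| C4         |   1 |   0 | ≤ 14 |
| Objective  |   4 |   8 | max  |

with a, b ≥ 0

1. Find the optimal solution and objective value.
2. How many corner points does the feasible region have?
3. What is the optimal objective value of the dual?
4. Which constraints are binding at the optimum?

1. a = 6, b = 8, z = 88
2. 4
3. 88 (by strong duality, equal to the primal optimum)
4. C1, C2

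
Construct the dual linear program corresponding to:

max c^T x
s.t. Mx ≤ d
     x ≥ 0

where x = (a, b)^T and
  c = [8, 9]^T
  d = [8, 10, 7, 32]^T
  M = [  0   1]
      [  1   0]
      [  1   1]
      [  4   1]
Minimize: z = 8y1 + 10y2 + 7y3 + 32y4

Subject to:
  C1: -y2 - y3 - 4y4 ≤ -8
  C2: -y1 - y3 - y4 ≤ -9
  y1, y2, y3, y4 ≥ 0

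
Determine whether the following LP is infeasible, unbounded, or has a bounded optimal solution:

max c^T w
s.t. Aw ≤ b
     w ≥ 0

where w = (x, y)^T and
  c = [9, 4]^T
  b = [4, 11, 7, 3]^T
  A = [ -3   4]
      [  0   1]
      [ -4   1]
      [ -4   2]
Feasible point: (0, 0) satisfies every constraint, so the LP is feasible.
Direction d = (1, 0): for each constraint row a, a·d ≤ 0 —
  (-3)(1) + (4)(0) = -3 ≤ 0
  (0)(1) + (1)(0) = 0 ≤ 0
  (-4)(1) + (1)(0) = -4 ≤ 0
  (-4)(1) + (2)(0) = -4 ≤ 0
and d ≥ 0, so (0, 0) + t·d stays feasible for every t ≥ 0. Along this ray z = 9x + 4y changes by 9 per unit t, so z → +∞.

Unbounded: there is a feasible ray along which z → +∞.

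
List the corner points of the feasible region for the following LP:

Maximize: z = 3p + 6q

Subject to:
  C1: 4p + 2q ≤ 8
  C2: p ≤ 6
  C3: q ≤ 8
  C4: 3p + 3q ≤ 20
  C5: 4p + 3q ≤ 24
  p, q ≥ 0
Each vertex is the intersection of two constraint boundaries that also satisfies all remaining constraints:
  p = 0 and q = 0 → (0, 0)
  4p + 2q = 8 and q = 0 → (2, 0)
  4p + 2q = 8 and p = 0 → (0, 4)

Vertices: (0, 0), (2, 0), (0, 4)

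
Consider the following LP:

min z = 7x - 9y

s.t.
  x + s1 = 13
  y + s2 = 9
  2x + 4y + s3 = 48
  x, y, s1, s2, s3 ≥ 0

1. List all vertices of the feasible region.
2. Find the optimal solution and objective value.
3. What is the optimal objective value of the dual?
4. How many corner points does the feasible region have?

1. (0, 0), (13, 0), (13, 5.5), (6, 9), (0, 9)
2. x = 0, y = 9, z = -81
3. -81 (by strong duality, equal to the primal optimum)
4. 5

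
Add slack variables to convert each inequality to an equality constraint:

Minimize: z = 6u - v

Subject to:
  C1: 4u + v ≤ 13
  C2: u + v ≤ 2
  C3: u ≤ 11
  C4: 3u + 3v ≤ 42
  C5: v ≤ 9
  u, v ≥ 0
min z = 6u - v

s.t.
  4u + v + s1 = 13
  u + v + s2 = 2
  u + s3 = 11
  3u + 3v + s4 = 42
  v + s5 = 9
  u, v, s1, s2, s3, s4, s5 ≥ 0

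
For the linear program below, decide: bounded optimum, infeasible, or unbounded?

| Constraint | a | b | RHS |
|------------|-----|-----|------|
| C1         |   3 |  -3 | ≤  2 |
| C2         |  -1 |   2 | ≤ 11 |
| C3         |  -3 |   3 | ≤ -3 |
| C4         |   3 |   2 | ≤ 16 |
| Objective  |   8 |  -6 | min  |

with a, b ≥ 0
C1 requires 3a - 3b ≤ 2, while C3 (-3a + 3b ≤ -3) is equivalent to 3a - 3b ≥ 3. Together they would need 3 ≤ 3a - 3b ≤ 2, which is impossible since 3 > 2. No point satisfies all constraints.

Infeasible: no point satisfies all constraints simultaneously.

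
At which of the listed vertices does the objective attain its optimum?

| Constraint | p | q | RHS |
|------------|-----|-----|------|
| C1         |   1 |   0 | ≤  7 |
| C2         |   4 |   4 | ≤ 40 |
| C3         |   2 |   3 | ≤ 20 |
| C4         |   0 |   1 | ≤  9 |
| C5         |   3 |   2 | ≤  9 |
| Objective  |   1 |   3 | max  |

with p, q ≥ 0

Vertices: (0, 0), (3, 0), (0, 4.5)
(0, 4.5) with z = 13.5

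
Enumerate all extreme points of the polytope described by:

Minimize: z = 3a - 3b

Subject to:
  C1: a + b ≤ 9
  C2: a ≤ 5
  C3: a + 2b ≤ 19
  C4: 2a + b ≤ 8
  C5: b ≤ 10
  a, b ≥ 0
Each vertex is the intersection of two constraint boundaries that also satisfies all remaining constraints:
  a = 0 and b = 0 → (0, 0)
  2a + b = 8 and b = 0 → (4, 0)
  2a + b = 8 and a = 0 → (0, 8)

Vertices: (0, 0), (4, 0), (0, 8)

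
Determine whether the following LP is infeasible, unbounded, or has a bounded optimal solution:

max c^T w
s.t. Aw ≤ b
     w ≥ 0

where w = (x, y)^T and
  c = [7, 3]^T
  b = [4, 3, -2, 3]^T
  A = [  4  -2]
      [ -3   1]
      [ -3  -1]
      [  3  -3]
Feasible point: (1, 0) satisfies every constraint, so the LP is feasible.
Direction d = (1, 2): for each constraint row a, a·d ≤ 0 —
  (4)(1) + (-2)(2) = 0 ≤ 0
  (-3)(1) + (1)(2) = -1 ≤ 0
  (-3)(1) + (-1)(2) = -5 ≤ 0
  (3)(1) + (-3)(2) = -3 ≤ 0
and d ≥ 0, so (1, 0) + t·d stays feasible for every t ≥ 0. Along this ray z = 7x + 3y changes by 13 per unit t, so z → +∞.

Unbounded — the objective can increase without bound over the feasible region.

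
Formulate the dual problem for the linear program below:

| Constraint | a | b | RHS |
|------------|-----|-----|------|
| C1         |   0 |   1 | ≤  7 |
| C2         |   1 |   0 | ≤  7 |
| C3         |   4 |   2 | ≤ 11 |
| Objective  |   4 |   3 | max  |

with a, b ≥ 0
Minimize: z = 7y1 + 7y2 + 11y3

Subject to:
  C1: -y2 - 4y3 ≤ -4
  C2: -y1 - 2y3 ≤ -3
  y1, y2, y3 ≥ 0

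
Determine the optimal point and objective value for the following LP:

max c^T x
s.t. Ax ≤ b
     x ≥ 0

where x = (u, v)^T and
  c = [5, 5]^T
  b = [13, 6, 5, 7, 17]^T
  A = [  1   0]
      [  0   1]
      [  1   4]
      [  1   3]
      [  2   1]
Each vertex is the intersection of two constraint boundaries that also satisfies all remaining constraints:
  u = 0 and v = 0 → (0, 0)
  u + 4v = 5 and v = 0 → (5, 0)
  u + 4v = 5 and u = 0 → (0, 1.25)

Evaluating z = 5u + 5v at each vertex:
  (0, 0): z = 0
  (5, 0): z = 25
  (0, 1.25): z = 6.25

The maximum is at (5, 0) with z = 25.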